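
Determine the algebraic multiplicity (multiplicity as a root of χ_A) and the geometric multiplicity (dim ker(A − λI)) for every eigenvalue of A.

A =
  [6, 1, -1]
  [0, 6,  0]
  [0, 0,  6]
λ = 6: alg = 3, geom = 2

Step 1 — factor the characteristic polynomial to read off the algebraic multiplicities:
  χ_A(x) = (x - 6)^3

Step 2 — compute geometric multiplicities via the rank-nullity identity g(λ) = n − rank(A − λI):
  rank(A − (6)·I) = 1, so dim ker(A − (6)·I) = n − 1 = 2

Summary:
  λ = 6: algebraic multiplicity = 3, geometric multiplicity = 2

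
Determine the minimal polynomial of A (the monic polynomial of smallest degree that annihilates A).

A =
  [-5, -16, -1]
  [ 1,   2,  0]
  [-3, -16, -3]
x^3 + 6*x^2 + 12*x + 8

The characteristic polynomial is χ_A(x) = (x + 2)^3, so the eigenvalues are known. The minimal polynomial is
  m_A(x) = Π_λ (x − λ)^{k_λ}
where k_λ is the size of the *largest* Jordan block for λ (equivalently, the smallest k with (A − λI)^k v = 0 for every generalised eigenvector v of λ).

  λ = -2: largest Jordan block has size 3, contributing (x + 2)^3

So m_A(x) = (x + 2)^3 = x^3 + 6*x^2 + 12*x + 8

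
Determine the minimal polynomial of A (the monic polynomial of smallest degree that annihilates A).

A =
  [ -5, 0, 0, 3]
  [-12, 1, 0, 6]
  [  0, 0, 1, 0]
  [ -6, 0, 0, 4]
x^2 + x - 2

The characteristic polynomial is χ_A(x) = (x - 1)^3*(x + 2), so the eigenvalues are known. The minimal polynomial is
  m_A(x) = Π_λ (x − λ)^{k_λ}
where k_λ is the size of the *largest* Jordan block for λ (equivalently, the smallest k with (A − λI)^k v = 0 for every generalised eigenvector v of λ).

  λ = -2: largest Jordan block has size 1, contributing (x + 2)
  λ = 1: largest Jordan block has size 1, contributing (x − 1)

So m_A(x) = (x - 1)*(x + 2) = x^2 + x - 2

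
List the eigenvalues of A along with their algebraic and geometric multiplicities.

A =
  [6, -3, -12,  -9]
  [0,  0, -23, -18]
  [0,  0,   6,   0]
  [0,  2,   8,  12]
λ = 6: alg = 4, geom = 2

Step 1 — factor the characteristic polynomial to read off the algebraic multiplicities:
  χ_A(x) = (x - 6)^4

Step 2 — compute geometric multiplicities via the rank-nullity identity g(λ) = n − rank(A − λI):
  rank(A − (6)·I) = 2, so dim ker(A − (6)·I) = n − 2 = 2

Summary:
  λ = 6: algebraic multiplicity = 4, geometric multiplicity = 2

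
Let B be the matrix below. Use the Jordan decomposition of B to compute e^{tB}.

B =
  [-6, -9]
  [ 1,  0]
e^{tB} =
  [-3*t*exp(-3*t) + exp(-3*t), -9*t*exp(-3*t)]
  [t*exp(-3*t), 3*t*exp(-3*t) + exp(-3*t)]

Strategy: write B = P · J · P⁻¹ where J is a Jordan canonical form, so e^{tB} = P · e^{tJ} · P⁻¹, and e^{tJ} can be computed block-by-block.

B has Jordan form
J =
  [-3,  1]
  [ 0, -3]
(up to reordering of blocks).

Per-block formulas:
  For a 2×2 Jordan block J_2(-3): exp(t · J_2(-3)) = e^(-3t)·(I + t·N), where N is the 2×2 nilpotent shift.

After assembling e^{tJ} and conjugating by P, we get:

e^{tB} =
  [-3*t*exp(-3*t) + exp(-3*t), -9*t*exp(-3*t)]
  [t*exp(-3*t), 3*t*exp(-3*t) + exp(-3*t)]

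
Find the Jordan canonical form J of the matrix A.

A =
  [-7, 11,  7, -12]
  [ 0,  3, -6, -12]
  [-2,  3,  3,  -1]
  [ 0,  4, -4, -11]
J_3(-3) ⊕ J_1(-3)

The characteristic polynomial is
  det(x·I − A) = x^4 + 12*x^3 + 54*x^2 + 108*x + 81 = (x + 3)^4

Eigenvalues and multiplicities (the geometric multiplicity of λ is n − rank(A − λI), which equals the number of Jordan blocks for λ):
  λ = -3: algebraic multiplicity = 4, geometric multiplicity = 2

Determining the block sizes for each eigenvalue:
  λ = -3: with am = 4 and gm = 2, the partition is not yet determined (e.g. several partitions of 4 into 2 parts exist). Let N = A − (-3)·I. Computing rank(N^1) = 2, rank(N^2) = 1, rank(N^3) = 0; the number of blocks of size ≥ j is rank(N^{j−1}) − rank(N^j), giving [2, 1, 1]. So we have 1 block(s) of size 3, 1 block(s) of size 1 → block sizes [3, 1]

Assembling the blocks gives a Jordan form
J =
  [-3,  1,  0,  0]
  [ 0, -3,  1,  0]
  [ 0,  0, -3,  0]
  [ 0,  0,  0, -3]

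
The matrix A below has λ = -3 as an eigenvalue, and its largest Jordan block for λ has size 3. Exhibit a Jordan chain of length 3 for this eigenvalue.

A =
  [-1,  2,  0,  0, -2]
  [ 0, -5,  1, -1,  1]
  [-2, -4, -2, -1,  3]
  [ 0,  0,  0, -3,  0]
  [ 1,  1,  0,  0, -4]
A Jordan chain for λ = -3 of length 3:
v_1 = (2, -1, -3, 0, 1)ᵀ
v_2 = (2, 0, -2, 0, 1)ᵀ
v_3 = (1, 0, 0, 0, 0)ᵀ

Let N = A − (-3)·I. We want v_3 with N^3 v_3 = 0 but N^2 v_3 ≠ 0; then v_{j-1} := N · v_j for j = 3, …, 2.

Pick v_3 = (1, 0, 0, 0, 0)ᵀ.
Then v_2 = N · v_3 = (2, 0, -2, 0, 1)ᵀ.
Then v_1 = N · v_2 = (2, -1, -3, 0, 1)ᵀ.

Sanity check: (A − (-3)·I) v_1 = (0, 0, 0, 0, 0)ᵀ = 0. ✓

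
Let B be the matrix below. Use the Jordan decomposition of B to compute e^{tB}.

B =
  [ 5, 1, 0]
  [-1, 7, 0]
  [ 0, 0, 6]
e^{tB} =
  [-t*exp(6*t) + exp(6*t), t*exp(6*t), 0]
  [-t*exp(6*t), t*exp(6*t) + exp(6*t), 0]
  [0, 0, exp(6*t)]

Strategy: write B = P · J · P⁻¹ where J is a Jordan canonical form, so e^{tB} = P · e^{tJ} · P⁻¹, and e^{tJ} can be computed block-by-block.

B has Jordan form
J =
  [6, 1, 0]
  [0, 6, 0]
  [0, 0, 6]
(up to reordering of blocks).

Per-block formulas:
  For a 1×1 block at λ = 6: exp(t · [6]) = [e^(6t)].
  For a 2×2 Jordan block J_2(6): exp(t · J_2(6)) = e^(6t)·(I + t·N), where N is the 2×2 nilpotent shift.

After assembling e^{tJ} and conjugating by P, we get:

e^{tB} =
  [-t*exp(6*t) + exp(6*t), t*exp(6*t), 0]
  [-t*exp(6*t), t*exp(6*t) + exp(6*t), 0]
  [0, 0, exp(6*t)]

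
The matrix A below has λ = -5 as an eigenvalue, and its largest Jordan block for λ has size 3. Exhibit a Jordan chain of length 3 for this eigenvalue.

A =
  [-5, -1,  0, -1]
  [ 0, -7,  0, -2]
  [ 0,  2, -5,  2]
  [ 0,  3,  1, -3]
A Jordan chain for λ = -5 of length 3:
v_1 = (-1, -2, 2, 2)ᵀ
v_2 = (-1, -2, 2, 3)ᵀ
v_3 = (0, 1, 0, 0)ᵀ

Let N = A − (-5)·I. We want v_3 with N^3 v_3 = 0 but N^2 v_3 ≠ 0; then v_{j-1} := N · v_j for j = 3, …, 2.

Pick v_3 = (0, 1, 0, 0)ᵀ.
Then v_2 = N · v_3 = (-1, -2, 2, 3)ᵀ.
Then v_1 = N · v_2 = (-1, -2, 2, 2)ᵀ.

Sanity check: (A − (-5)·I) v_1 = (0, 0, 0, 0)ᵀ = 0. ✓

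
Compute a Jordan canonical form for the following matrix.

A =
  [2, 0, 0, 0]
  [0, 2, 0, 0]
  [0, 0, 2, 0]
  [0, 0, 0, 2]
J_1(2) ⊕ J_1(2) ⊕ J_1(2) ⊕ J_1(2)

The characteristic polynomial is
  det(x·I − A) = x^4 - 8*x^3 + 24*x^2 - 32*x + 16 = (x - 2)^4

Eigenvalues and multiplicities (the geometric multiplicity of λ is n − rank(A − λI), which equals the number of Jordan blocks for λ):
  λ = 2: algebraic multiplicity = 4, geometric multiplicity = 4

Determining the block sizes for each eigenvalue:
  λ = 2: gm = am = 4, so every block has size 1 → block sizes [1, 1, 1, 1]

Assembling the blocks gives a Jordan form
J =
  [2, 0, 0, 0]
  [0, 2, 0, 0]
  [0, 0, 2, 0]
  [0, 0, 0, 2]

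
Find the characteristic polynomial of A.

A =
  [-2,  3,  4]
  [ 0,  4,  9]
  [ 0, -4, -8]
x^3 + 6*x^2 + 12*x + 8

Expanding det(x·I − A) (e.g. by cofactor expansion or by noting that A is similar to its Jordan form J, which has the same characteristic polynomial as A) gives
  χ_A(x) = x^3 + 6*x^2 + 12*x + 8
which factors as (x + 2)^3. The eigenvalues (with algebraic multiplicities) are λ = -2 with multiplicity 3.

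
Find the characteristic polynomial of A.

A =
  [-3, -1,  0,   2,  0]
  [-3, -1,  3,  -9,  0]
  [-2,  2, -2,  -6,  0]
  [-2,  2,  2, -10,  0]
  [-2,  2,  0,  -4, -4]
x^5 + 20*x^4 + 160*x^3 + 640*x^2 + 1280*x + 1024

Expanding det(x·I − A) (e.g. by cofactor expansion or by noting that A is similar to its Jordan form J, which has the same characteristic polynomial as A) gives
  χ_A(x) = x^5 + 20*x^4 + 160*x^3 + 640*x^2 + 1280*x + 1024
which factors as (x + 4)^5. The eigenvalues (with algebraic multiplicities) are λ = -4 with multiplicity 5.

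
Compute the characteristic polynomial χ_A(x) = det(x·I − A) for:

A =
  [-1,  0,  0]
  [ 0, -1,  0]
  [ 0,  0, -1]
x^3 + 3*x^2 + 3*x + 1

Expanding det(x·I − A) (e.g. by cofactor expansion or by noting that A is similar to its Jordan form J, which has the same characteristic polynomial as A) gives
  χ_A(x) = x^3 + 3*x^2 + 3*x + 1
which factors as (x + 1)^3. The eigenvalues (with algebraic multiplicities) are λ = -1 with multiplicity 3.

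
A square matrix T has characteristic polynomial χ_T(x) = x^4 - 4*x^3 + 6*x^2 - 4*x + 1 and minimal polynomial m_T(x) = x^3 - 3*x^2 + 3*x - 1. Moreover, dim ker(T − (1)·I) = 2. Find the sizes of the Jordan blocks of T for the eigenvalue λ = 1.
Block sizes for λ = 1: [3, 1]

Step 1 — from the characteristic polynomial, algebraic multiplicity of λ = 1 is 4. From dim ker(T − (1)·I) = 2, there are exactly 2 Jordan blocks for λ = 1.
Step 2 — from the minimal polynomial, the factor (x − 1)^3 tells us the largest block for λ = 1 has size 3.
Step 3 — with total size 4, 2 blocks, and largest block 3, the block sizes (in nonincreasing order) are [3, 1].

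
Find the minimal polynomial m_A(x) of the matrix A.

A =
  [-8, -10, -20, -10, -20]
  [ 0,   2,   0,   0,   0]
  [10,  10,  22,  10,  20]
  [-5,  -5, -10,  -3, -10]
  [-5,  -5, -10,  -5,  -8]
x^2 + x - 6

The characteristic polynomial is χ_A(x) = (x - 2)^4*(x + 3), so the eigenvalues are known. The minimal polynomial is
  m_A(x) = Π_λ (x − λ)^{k_λ}
where k_λ is the size of the *largest* Jordan block for λ (equivalently, the smallest k with (A − λI)^k v = 0 for every generalised eigenvector v of λ).

  λ = -3: largest Jordan block has size 1, contributing (x + 3)
  λ = 2: largest Jordan block has size 1, contributing (x − 2)

So m_A(x) = (x - 2)*(x + 3) = x^2 + x - 6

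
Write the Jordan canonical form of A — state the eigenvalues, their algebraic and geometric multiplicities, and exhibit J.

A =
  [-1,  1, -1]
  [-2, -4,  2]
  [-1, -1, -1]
J_2(-2) ⊕ J_1(-2)

The characteristic polynomial is
  det(x·I − A) = x^3 + 6*x^2 + 12*x + 8 = (x + 2)^3

Eigenvalues and multiplicities (the geometric multiplicity of λ is n − rank(A − λI), which equals the number of Jordan blocks for λ):
  λ = -2: algebraic multiplicity = 3, geometric multiplicity = 2

Determining the block sizes for each eigenvalue:
  λ = -2: 2 blocks summing to 3 forces exactly one block of size 2 and the rest size 1 → block sizes [2, 1]

Assembling the blocks gives a Jordan form
J =
  [-2,  1,  0]
  [ 0, -2,  0]
  [ 0,  0, -2]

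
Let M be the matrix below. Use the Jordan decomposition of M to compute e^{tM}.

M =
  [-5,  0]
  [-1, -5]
e^{tM} =
  [exp(-5*t), 0]
  [-t*exp(-5*t), exp(-5*t)]

Strategy: write M = P · J · P⁻¹ where J is a Jordan canonical form, so e^{tM} = P · e^{tJ} · P⁻¹, and e^{tJ} can be computed block-by-block.

M has Jordan form
J =
  [-5,  1]
  [ 0, -5]
(up to reordering of blocks).

Per-block formulas:
  For a 2×2 Jordan block J_2(-5): exp(t · J_2(-5)) = e^(-5t)·(I + t·N), where N is the 2×2 nilpotent shift.

After assembling e^{tJ} and conjugating by P, we get:

e^{tM} =
  [exp(-5*t), 0]
  [-t*exp(-5*t), exp(-5*t)]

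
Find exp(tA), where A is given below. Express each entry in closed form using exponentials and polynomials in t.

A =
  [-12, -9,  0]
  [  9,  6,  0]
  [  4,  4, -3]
e^{tA} =
  [-9*t*exp(-3*t) + exp(-3*t), -9*t*exp(-3*t), 0]
  [9*t*exp(-3*t), 9*t*exp(-3*t) + exp(-3*t), 0]
  [4*t*exp(-3*t), 4*t*exp(-3*t), exp(-3*t)]

Strategy: write A = P · J · P⁻¹ where J is a Jordan canonical form, so e^{tA} = P · e^{tJ} · P⁻¹, and e^{tJ} can be computed block-by-block.

A has Jordan form
J =
  [-3,  1,  0]
  [ 0, -3,  0]
  [ 0,  0, -3]
(up to reordering of blocks).

Per-block formulas:
  For a 1×1 block at λ = -3: exp(t · [-3]) = [e^(-3t)].
  For a 2×2 Jordan block J_2(-3): exp(t · J_2(-3)) = e^(-3t)·(I + t·N), where N is the 2×2 nilpotent shift.

After assembling e^{tJ} and conjugating by P, we get:

e^{tA} =
  [-9*t*exp(-3*t) + exp(-3*t), -9*t*exp(-3*t), 0]
  [9*t*exp(-3*t), 9*t*exp(-3*t) + exp(-3*t), 0]
  [4*t*exp(-3*t), 4*t*exp(-3*t), exp(-3*t)]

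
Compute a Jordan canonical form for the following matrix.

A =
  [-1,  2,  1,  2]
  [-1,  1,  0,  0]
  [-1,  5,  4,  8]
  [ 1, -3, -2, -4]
J_3(0) ⊕ J_1(0)

The characteristic polynomial is
  det(x·I − A) = x^4

Eigenvalues and multiplicities (the geometric multiplicity of λ is n − rank(A − λI), which equals the number of Jordan blocks for λ):
  λ = 0: algebraic multiplicity = 4, geometric multiplicity = 2

Determining the block sizes for each eigenvalue:
  λ = 0: with am = 4 and gm = 2, the partition is not yet determined (e.g. several partitions of 4 into 2 parts exist). Let N = A − (0)·I. Computing rank(N^1) = 2, rank(N^2) = 1, rank(N^3) = 0; the number of blocks of size ≥ j is rank(N^{j−1}) − rank(N^j), giving [2, 1, 1]. So we have 1 block(s) of size 3, 1 block(s) of size 1 → block sizes [3, 1]

Assembling the blocks gives a Jordan form
J =
  [0, 1, 0, 0]
  [0, 0, 1, 0]
  [0, 0, 0, 0]
  [0, 0, 0, 0]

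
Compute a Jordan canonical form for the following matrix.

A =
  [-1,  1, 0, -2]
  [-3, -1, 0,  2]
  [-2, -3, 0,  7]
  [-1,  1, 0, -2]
J_2(-2) ⊕ J_2(0)

The characteristic polynomial is
  det(x·I − A) = x^4 + 4*x^3 + 4*x^2 = x^2*(x + 2)^2

Eigenvalues and multiplicities (the geometric multiplicity of λ is n − rank(A − λI), which equals the number of Jordan blocks for λ):
  λ = -2: algebraic multiplicity = 2, geometric multiplicity = 1
  λ = 0: algebraic multiplicity = 2, geometric multiplicity = 1

Determining the block sizes for each eigenvalue:
  λ = -2: one block (gm = 1), so the single block has size am = 2 → block sizes [2]
  λ = 0: one block (gm = 1), so the single block has size am = 2 → block sizes [2]

Assembling the blocks gives a Jordan form
J =
  [-2,  1, 0, 0]
  [ 0, -2, 0, 0]
  [ 0,  0, 0, 1]
  [ 0,  0, 0, 0]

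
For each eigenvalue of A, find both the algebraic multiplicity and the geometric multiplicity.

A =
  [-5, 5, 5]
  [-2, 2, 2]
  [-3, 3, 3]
λ = 0: alg = 3, geom = 2

Step 1 — factor the characteristic polynomial to read off the algebraic multiplicities:
  χ_A(x) = x^3

Step 2 — compute geometric multiplicities via the rank-nullity identity g(λ) = n − rank(A − λI):
  rank(A − (0)·I) = 1, so dim ker(A − (0)·I) = n − 1 = 2

Summary:
  λ = 0: algebraic multiplicity = 3, geometric multiplicity = 2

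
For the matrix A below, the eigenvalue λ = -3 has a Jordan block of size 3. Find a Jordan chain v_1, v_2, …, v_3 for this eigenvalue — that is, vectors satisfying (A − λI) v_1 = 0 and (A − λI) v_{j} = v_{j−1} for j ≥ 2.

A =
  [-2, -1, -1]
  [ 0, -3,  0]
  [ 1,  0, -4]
A Jordan chain for λ = -3 of length 3:
v_1 = (-1, 0, -1)ᵀ
v_2 = (-1, 0, 0)ᵀ
v_3 = (0, 1, 0)ᵀ

Let N = A − (-3)·I. We want v_3 with N^3 v_3 = 0 but N^2 v_3 ≠ 0; then v_{j-1} := N · v_j for j = 3, …, 2.

Pick v_3 = (0, 1, 0)ᵀ.
Then v_2 = N · v_3 = (-1, 0, 0)ᵀ.
Then v_1 = N · v_2 = (-1, 0, -1)ᵀ.

Sanity check: (A − (-3)·I) v_1 = (0, 0, 0)ᵀ = 0. ✓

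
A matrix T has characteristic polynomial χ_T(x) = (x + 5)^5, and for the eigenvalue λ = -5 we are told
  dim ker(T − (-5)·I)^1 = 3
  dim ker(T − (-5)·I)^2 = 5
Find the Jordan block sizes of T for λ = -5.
Block sizes for λ = -5: [2, 2, 1]

From the dimensions of kernels of powers, the number of Jordan blocks of size at least j is d_j − d_{j−1} where d_j = dim ker(N^j) (with d_0 = 0). Computing the differences gives [3, 2].
The number of blocks of size exactly k is (#blocks of size ≥ k) − (#blocks of size ≥ k + 1), so the partition is: 1 block(s) of size 1, 2 block(s) of size 2.
In nonincreasing order the block sizes are [2, 2, 1].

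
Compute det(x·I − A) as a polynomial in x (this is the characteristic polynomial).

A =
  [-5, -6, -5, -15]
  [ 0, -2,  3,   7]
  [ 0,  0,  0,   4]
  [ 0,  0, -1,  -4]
x^4 + 11*x^3 + 42*x^2 + 68*x + 40

Expanding det(x·I − A) (e.g. by cofactor expansion or by noting that A is similar to its Jordan form J, which has the same characteristic polynomial as A) gives
  χ_A(x) = x^4 + 11*x^3 + 42*x^2 + 68*x + 40
which factors as (x + 2)^3*(x + 5). The eigenvalues (with algebraic multiplicities) are λ = -5 with multiplicity 1, λ = -2 with multiplicity 3.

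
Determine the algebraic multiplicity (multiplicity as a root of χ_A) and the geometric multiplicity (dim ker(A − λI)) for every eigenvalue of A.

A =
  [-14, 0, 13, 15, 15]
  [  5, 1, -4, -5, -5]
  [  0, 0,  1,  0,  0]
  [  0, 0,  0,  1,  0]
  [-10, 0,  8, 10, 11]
λ = -4: alg = 1, geom = 1; λ = 1: alg = 4, geom = 3

Step 1 — factor the characteristic polynomial to read off the algebraic multiplicities:
  χ_A(x) = (x - 1)^4*(x + 4)

Step 2 — compute geometric multiplicities via the rank-nullity identity g(λ) = n − rank(A − λI):
  rank(A − (-4)·I) = 4, so dim ker(A − (-4)·I) = n − 4 = 1
  rank(A − (1)·I) = 2, so dim ker(A − (1)·I) = n − 2 = 3

Summary:
  λ = -4: algebraic multiplicity = 1, geometric multiplicity = 1
  λ = 1: algebraic multiplicity = 4, geometric multiplicity = 3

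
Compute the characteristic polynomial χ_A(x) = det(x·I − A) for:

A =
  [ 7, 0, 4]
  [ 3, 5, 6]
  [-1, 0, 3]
x^3 - 15*x^2 + 75*x - 125

Expanding det(x·I − A) (e.g. by cofactor expansion or by noting that A is similar to its Jordan form J, which has the same characteristic polynomial as A) gives
  χ_A(x) = x^3 - 15*x^2 + 75*x - 125
which factors as (x - 5)^3. The eigenvalues (with algebraic multiplicities) are λ = 5 with multiplicity 3.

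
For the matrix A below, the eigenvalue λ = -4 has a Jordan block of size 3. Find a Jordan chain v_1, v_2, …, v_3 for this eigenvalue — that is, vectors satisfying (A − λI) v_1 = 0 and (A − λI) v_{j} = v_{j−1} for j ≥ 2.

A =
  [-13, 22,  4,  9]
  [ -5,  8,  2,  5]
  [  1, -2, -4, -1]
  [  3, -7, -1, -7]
A Jordan chain for λ = -4 of length 3:
v_1 = (2, 2, -2, -2)ᵀ
v_2 = (-9, -5, 1, 3)ᵀ
v_3 = (1, 0, 0, 0)ᵀ

Let N = A − (-4)·I. We want v_3 with N^3 v_3 = 0 but N^2 v_3 ≠ 0; then v_{j-1} := N · v_j for j = 3, …, 2.

Pick v_3 = (1, 0, 0, 0)ᵀ.
Then v_2 = N · v_3 = (-9, -5, 1, 3)ᵀ.
Then v_1 = N · v_2 = (2, 2, -2, -2)ᵀ.

Sanity check: (A − (-4)·I) v_1 = (0, 0, 0, 0)ᵀ = 0. ✓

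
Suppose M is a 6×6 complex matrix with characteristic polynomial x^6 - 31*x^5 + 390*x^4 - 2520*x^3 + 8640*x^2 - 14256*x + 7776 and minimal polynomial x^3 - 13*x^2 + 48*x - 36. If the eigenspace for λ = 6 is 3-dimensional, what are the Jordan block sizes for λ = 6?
Block sizes for λ = 6: [2, 2, 1]

Step 1 — from the characteristic polynomial, algebraic multiplicity of λ = 6 is 5. From dim ker(M − (6)·I) = 3, there are exactly 3 Jordan blocks for λ = 6.
Step 2 — from the minimal polynomial, the factor (x − 6)^2 tells us the largest block for λ = 6 has size 2.
Step 3 — with total size 5, 3 blocks, and largest block 2, the block sizes (in nonincreasing order) are [2, 2, 1].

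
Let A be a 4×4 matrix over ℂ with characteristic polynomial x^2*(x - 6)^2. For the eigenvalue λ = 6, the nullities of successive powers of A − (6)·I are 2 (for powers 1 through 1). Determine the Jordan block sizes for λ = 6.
Block sizes for λ = 6: [1, 1]

From the dimensions of kernels of powers, the number of Jordan blocks of size at least j is d_j − d_{j−1} where d_j = dim ker(N^j) (with d_0 = 0). Computing the differences gives [2].
The number of blocks of size exactly k is (#blocks of size ≥ k) − (#blocks of size ≥ k + 1), so the partition is: 2 block(s) of size 1.
In nonincreasing order the block sizes are [1, 1].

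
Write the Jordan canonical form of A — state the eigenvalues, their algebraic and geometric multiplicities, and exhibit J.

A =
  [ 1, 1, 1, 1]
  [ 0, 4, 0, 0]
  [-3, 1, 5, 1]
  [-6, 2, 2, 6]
J_2(4) ⊕ J_1(4) ⊕ J_1(4)

The characteristic polynomial is
  det(x·I − A) = x^4 - 16*x^3 + 96*x^2 - 256*x + 256 = (x - 4)^4

Eigenvalues and multiplicities (the geometric multiplicity of λ is n − rank(A − λI), which equals the number of Jordan blocks for λ):
  λ = 4: algebraic multiplicity = 4, geometric multiplicity = 3

Determining the block sizes for each eigenvalue:
  λ = 4: 3 blocks summing to 4 forces exactly one block of size 2 and the rest size 1 → block sizes [2, 1, 1]

Assembling the blocks gives a Jordan form
J =
  [4, 1, 0, 0]
  [0, 4, 0, 0]
  [0, 0, 4, 0]
  [0, 0, 0, 4]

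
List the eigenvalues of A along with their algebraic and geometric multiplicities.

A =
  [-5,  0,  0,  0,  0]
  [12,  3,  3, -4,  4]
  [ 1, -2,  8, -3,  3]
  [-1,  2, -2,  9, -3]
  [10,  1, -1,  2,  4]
λ = -5: alg = 1, geom = 1; λ = 6: alg = 4, geom = 2

Step 1 — factor the characteristic polynomial to read off the algebraic multiplicities:
  χ_A(x) = (x - 6)^4*(x + 5)

Step 2 — compute geometric multiplicities via the rank-nullity identity g(λ) = n − rank(A − λI):
  rank(A − (-5)·I) = 4, so dim ker(A − (-5)·I) = n − 4 = 1
  rank(A − (6)·I) = 3, so dim ker(A − (6)·I) = n − 3 = 2

Summary:
  λ = -5: algebraic multiplicity = 1, geometric multiplicity = 1
  λ = 6: algebraic multiplicity = 4, geometric multiplicity = 2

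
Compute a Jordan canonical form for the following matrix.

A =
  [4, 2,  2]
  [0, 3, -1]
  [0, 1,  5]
J_2(4) ⊕ J_1(4)

The characteristic polynomial is
  det(x·I − A) = x^3 - 12*x^2 + 48*x - 64 = (x - 4)^3

Eigenvalues and multiplicities (the geometric multiplicity of λ is n − rank(A − λI), which equals the number of Jordan blocks for λ):
  λ = 4: algebraic multiplicity = 3, geometric multiplicity = 2

Determining the block sizes for each eigenvalue:
  λ = 4: 2 blocks summing to 3 forces exactly one block of size 2 and the rest size 1 → block sizes [2, 1]

Assembling the blocks gives a Jordan form
J =
  [4, 1, 0]
  [0, 4, 0]
  [0, 0, 4]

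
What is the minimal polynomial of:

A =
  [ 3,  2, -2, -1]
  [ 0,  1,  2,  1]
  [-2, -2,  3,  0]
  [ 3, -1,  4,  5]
x^3 - 9*x^2 + 27*x - 27

The characteristic polynomial is χ_A(x) = (x - 3)^4, so the eigenvalues are known. The minimal polynomial is
  m_A(x) = Π_λ (x − λ)^{k_λ}
where k_λ is the size of the *largest* Jordan block for λ (equivalently, the smallest k with (A − λI)^k v = 0 for every generalised eigenvector v of λ).

  λ = 3: largest Jordan block has size 3, contributing (x − 3)^3

So m_A(x) = (x - 3)^3 = x^3 - 9*x^2 + 27*x - 27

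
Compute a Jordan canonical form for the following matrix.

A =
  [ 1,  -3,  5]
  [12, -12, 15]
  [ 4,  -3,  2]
J_2(-3) ⊕ J_1(-3)

The characteristic polynomial is
  det(x·I − A) = x^3 + 9*x^2 + 27*x + 27 = (x + 3)^3

Eigenvalues and multiplicities (the geometric multiplicity of λ is n − rank(A − λI), which equals the number of Jordan blocks for λ):
  λ = -3: algebraic multiplicity = 3, geometric multiplicity = 2

Determining the block sizes for each eigenvalue:
  λ = -3: 2 blocks summing to 3 forces exactly one block of size 2 and the rest size 1 → block sizes [2, 1]

Assembling the blocks gives a Jordan form
J =
  [-3,  1,  0]
  [ 0, -3,  0]
  [ 0,  0, -3]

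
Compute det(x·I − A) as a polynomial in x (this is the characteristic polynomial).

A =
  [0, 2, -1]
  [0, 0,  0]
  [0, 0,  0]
x^3

Expanding det(x·I − A) (e.g. by cofactor expansion or by noting that A is similar to its Jordan form J, which has the same characteristic polynomial as A) gives
  χ_A(x) = x^3
which factors as x^3. The eigenvalues (with algebraic multiplicities) are λ = 0 with multiplicity 3.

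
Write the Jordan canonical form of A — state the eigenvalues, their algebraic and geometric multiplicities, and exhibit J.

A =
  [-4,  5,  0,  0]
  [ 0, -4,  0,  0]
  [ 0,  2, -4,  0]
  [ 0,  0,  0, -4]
J_2(-4) ⊕ J_1(-4) ⊕ J_1(-4)

The characteristic polynomial is
  det(x·I − A) = x^4 + 16*x^3 + 96*x^2 + 256*x + 256 = (x + 4)^4

Eigenvalues and multiplicities (the geometric multiplicity of λ is n − rank(A − λI), which equals the number of Jordan blocks for λ):
  λ = -4: algebraic multiplicity = 4, geometric multiplicity = 3

Determining the block sizes for each eigenvalue:
  λ = -4: 3 blocks summing to 4 forces exactly one block of size 2 and the rest size 1 → block sizes [2, 1, 1]

Assembling the blocks gives a Jordan form
J =
  [-4,  1,  0,  0]
  [ 0, -4,  0,  0]
  [ 0,  0, -4,  0]
  [ 0,  0,  0, -4]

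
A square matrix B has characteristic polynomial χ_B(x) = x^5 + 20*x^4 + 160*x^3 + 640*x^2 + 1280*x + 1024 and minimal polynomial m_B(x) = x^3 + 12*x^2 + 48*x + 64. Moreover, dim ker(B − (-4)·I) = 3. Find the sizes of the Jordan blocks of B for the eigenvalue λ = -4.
Block sizes for λ = -4: [3, 1, 1]

Step 1 — from the characteristic polynomial, algebraic multiplicity of λ = -4 is 5. From dim ker(B − (-4)·I) = 3, there are exactly 3 Jordan blocks for λ = -4.
Step 2 — from the minimal polynomial, the factor (x + 4)^3 tells us the largest block for λ = -4 has size 3.
Step 3 — with total size 5, 3 blocks, and largest block 3, the block sizes (in nonincreasing order) are [3, 1, 1].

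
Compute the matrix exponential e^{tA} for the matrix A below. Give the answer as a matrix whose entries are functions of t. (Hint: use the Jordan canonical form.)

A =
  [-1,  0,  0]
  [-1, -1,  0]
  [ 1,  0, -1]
e^{tA} =
  [exp(-t), 0, 0]
  [-t*exp(-t), exp(-t), 0]
  [t*exp(-t), 0, exp(-t)]

Strategy: write A = P · J · P⁻¹ where J is a Jordan canonical form, so e^{tA} = P · e^{tJ} · P⁻¹, and e^{tJ} can be computed block-by-block.

A has Jordan form
J =
  [-1,  1,  0]
  [ 0, -1,  0]
  [ 0,  0, -1]
(up to reordering of blocks).

Per-block formulas:
  For a 1×1 block at λ = -1: exp(t · [-1]) = [e^(-1t)].
  For a 2×2 Jordan block J_2(-1): exp(t · J_2(-1)) = e^(-1t)·(I + t·N), where N is the 2×2 nilpotent shift.

After assembling e^{tJ} and conjugating by P, we get:

e^{tA} =
  [exp(-t), 0, 0]
  [-t*exp(-t), exp(-t), 0]
  [t*exp(-t), 0, exp(-t)]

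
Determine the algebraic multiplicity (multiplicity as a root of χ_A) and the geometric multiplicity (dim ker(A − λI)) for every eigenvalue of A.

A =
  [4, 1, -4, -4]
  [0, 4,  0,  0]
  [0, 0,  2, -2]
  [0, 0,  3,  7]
λ = 4: alg = 3, geom = 2; λ = 5: alg = 1, geom = 1

Step 1 — factor the characteristic polynomial to read off the algebraic multiplicities:
  χ_A(x) = (x - 5)*(x - 4)^3

Step 2 — compute geometric multiplicities via the rank-nullity identity g(λ) = n − rank(A − λI):
  rank(A − (4)·I) = 2, so dim ker(A − (4)·I) = n − 2 = 2
  rank(A − (5)·I) = 3, so dim ker(A − (5)·I) = n − 3 = 1

Summary:
  λ = 4: algebraic multiplicity = 3, geometric multiplicity = 2
  λ = 5: algebraic multiplicity = 1, geometric multiplicity = 1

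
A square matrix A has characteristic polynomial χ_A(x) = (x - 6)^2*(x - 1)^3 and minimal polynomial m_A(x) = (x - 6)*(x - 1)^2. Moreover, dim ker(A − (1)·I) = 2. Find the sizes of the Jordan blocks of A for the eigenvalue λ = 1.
Block sizes for λ = 1: [2, 1]

Step 1 — from the characteristic polynomial, algebraic multiplicity of λ = 1 is 3. From dim ker(A − (1)·I) = 2, there are exactly 2 Jordan blocks for λ = 1.
Step 2 — from the minimal polynomial, the factor (x − 1)^2 tells us the largest block for λ = 1 has size 2.
Step 3 — with total size 3, 2 blocks, and largest block 2, the block sizes (in nonincreasing order) are [2, 1].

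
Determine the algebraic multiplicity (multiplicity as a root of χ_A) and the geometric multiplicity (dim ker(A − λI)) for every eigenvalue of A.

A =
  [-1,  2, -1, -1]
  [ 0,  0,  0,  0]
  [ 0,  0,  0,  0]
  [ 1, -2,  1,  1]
λ = 0: alg = 4, geom = 3

Step 1 — factor the characteristic polynomial to read off the algebraic multiplicities:
  χ_A(x) = x^4

Step 2 — compute geometric multiplicities via the rank-nullity identity g(λ) = n − rank(A − λI):
  rank(A − (0)·I) = 1, so dim ker(A − (0)·I) = n − 1 = 3

Summary:
  λ = 0: algebraic multiplicity = 4, geometric multiplicity = 3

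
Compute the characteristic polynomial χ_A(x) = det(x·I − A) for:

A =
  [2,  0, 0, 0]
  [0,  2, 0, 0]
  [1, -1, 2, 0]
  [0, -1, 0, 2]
x^4 - 8*x^3 + 24*x^2 - 32*x + 16

Expanding det(x·I − A) (e.g. by cofactor expansion or by noting that A is similar to its Jordan form J, which has the same characteristic polynomial as A) gives
  χ_A(x) = x^4 - 8*x^3 + 24*x^2 - 32*x + 16
which factors as (x - 2)^4. The eigenvalues (with algebraic multiplicities) are λ = 2 with multiplicity 4.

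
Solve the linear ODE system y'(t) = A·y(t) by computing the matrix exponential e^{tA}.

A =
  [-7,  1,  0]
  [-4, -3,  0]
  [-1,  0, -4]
e^{tA} =
  [-2*t*exp(-5*t) + exp(-5*t), t*exp(-5*t), 0]
  [-4*t*exp(-5*t), 2*t*exp(-5*t) + exp(-5*t), 0]
  [-2*t*exp(-5*t) + exp(-4*t) - exp(-5*t), t*exp(-5*t) - exp(-4*t) + exp(-5*t), exp(-4*t)]

Strategy: write A = P · J · P⁻¹ where J is a Jordan canonical form, so e^{tA} = P · e^{tJ} · P⁻¹, and e^{tJ} can be computed block-by-block.

A has Jordan form
J =
  [-5,  1,  0]
  [ 0, -5,  0]
  [ 0,  0, -4]
(up to reordering of blocks).

Per-block formulas:
  For a 1×1 block at λ = -4: exp(t · [-4]) = [e^(-4t)].
  For a 2×2 Jordan block J_2(-5): exp(t · J_2(-5)) = e^(-5t)·(I + t·N), where N is the 2×2 nilpotent shift.

After assembling e^{tJ} and conjugating by P, we get:

e^{tA} =
  [-2*t*exp(-5*t) + exp(-5*t), t*exp(-5*t), 0]
  [-4*t*exp(-5*t), 2*t*exp(-5*t) + exp(-5*t), 0]
  [-2*t*exp(-5*t) + exp(-4*t) - exp(-5*t), t*exp(-5*t) - exp(-4*t) + exp(-5*t), exp(-4*t)]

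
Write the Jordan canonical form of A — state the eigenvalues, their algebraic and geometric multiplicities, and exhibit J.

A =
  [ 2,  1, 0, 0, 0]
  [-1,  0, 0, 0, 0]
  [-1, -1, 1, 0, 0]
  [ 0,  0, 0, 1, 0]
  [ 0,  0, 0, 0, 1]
J_2(1) ⊕ J_1(1) ⊕ J_1(1) ⊕ J_1(1)

The characteristic polynomial is
  det(x·I − A) = x^5 - 5*x^4 + 10*x^3 - 10*x^2 + 5*x - 1 = (x - 1)^5

Eigenvalues and multiplicities (the geometric multiplicity of λ is n − rank(A − λI), which equals the number of Jordan blocks for λ):
  λ = 1: algebraic multiplicity = 5, geometric multiplicity = 4

Determining the block sizes for each eigenvalue:
  λ = 1: 4 blocks summing to 5 forces exactly one block of size 2 and the rest size 1 → block sizes [2, 1, 1, 1]

Assembling the blocks gives a Jordan form
J =
  [1, 1, 0, 0, 0]
  [0, 1, 0, 0, 0]
  [0, 0, 1, 0, 0]
  [0, 0, 0, 1, 0]
  [0, 0, 0, 0, 1]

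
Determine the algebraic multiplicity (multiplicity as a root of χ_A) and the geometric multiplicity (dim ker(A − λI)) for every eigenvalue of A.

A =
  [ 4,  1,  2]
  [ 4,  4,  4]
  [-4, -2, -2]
λ = 2: alg = 3, geom = 2

Step 1 — factor the characteristic polynomial to read off the algebraic multiplicities:
  χ_A(x) = (x - 2)^3

Step 2 — compute geometric multiplicities via the rank-nullity identity g(λ) = n − rank(A − λI):
  rank(A − (2)·I) = 1, so dim ker(A − (2)·I) = n − 1 = 2

Summary:
  λ = 2: algebraic multiplicity = 3, geometric multiplicity = 2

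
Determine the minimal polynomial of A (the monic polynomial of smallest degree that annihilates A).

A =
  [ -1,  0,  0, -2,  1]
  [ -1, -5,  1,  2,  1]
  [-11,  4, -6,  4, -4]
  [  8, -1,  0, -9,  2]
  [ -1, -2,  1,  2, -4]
x^3 + 15*x^2 + 75*x + 125

The characteristic polynomial is χ_A(x) = (x + 5)^5, so the eigenvalues are known. The minimal polynomial is
  m_A(x) = Π_λ (x − λ)^{k_λ}
where k_λ is the size of the *largest* Jordan block for λ (equivalently, the smallest k with (A − λI)^k v = 0 for every generalised eigenvector v of λ).

  λ = -5: largest Jordan block has size 3, contributing (x + 5)^3

So m_A(x) = (x + 5)^3 = x^3 + 15*x^2 + 75*x + 125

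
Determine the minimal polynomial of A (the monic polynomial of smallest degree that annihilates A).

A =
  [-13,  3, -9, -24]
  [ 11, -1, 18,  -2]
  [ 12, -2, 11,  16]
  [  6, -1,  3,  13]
x^3 - 5*x^2

The characteristic polynomial is χ_A(x) = x^2*(x - 5)^2, so the eigenvalues are known. The minimal polynomial is
  m_A(x) = Π_λ (x − λ)^{k_λ}
where k_λ is the size of the *largest* Jordan block for λ (equivalently, the smallest k with (A − λI)^k v = 0 for every generalised eigenvector v of λ).

  λ = 0: largest Jordan block has size 2, contributing (x − 0)^2
  λ = 5: largest Jordan block has size 1, contributing (x − 5)

So m_A(x) = x^2*(x - 5) = x^3 - 5*x^2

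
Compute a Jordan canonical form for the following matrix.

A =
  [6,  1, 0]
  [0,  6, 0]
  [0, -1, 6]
J_2(6) ⊕ J_1(6)

The characteristic polynomial is
  det(x·I − A) = x^3 - 18*x^2 + 108*x - 216 = (x - 6)^3

Eigenvalues and multiplicities (the geometric multiplicity of λ is n − rank(A − λI), which equals the number of Jordan blocks for λ):
  λ = 6: algebraic multiplicity = 3, geometric multiplicity = 2

Determining the block sizes for each eigenvalue:
  λ = 6: 2 blocks summing to 3 forces exactly one block of size 2 and the rest size 1 → block sizes [2, 1]

Assembling the blocks gives a Jordan form
J =
  [6, 1, 0]
  [0, 6, 0]
  [0, 0, 6]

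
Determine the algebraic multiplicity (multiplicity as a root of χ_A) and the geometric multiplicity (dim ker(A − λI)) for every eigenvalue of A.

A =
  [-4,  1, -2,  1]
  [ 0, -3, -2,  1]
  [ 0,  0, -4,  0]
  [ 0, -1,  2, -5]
λ = -4: alg = 4, geom = 3

Step 1 — factor the characteristic polynomial to read off the algebraic multiplicities:
  χ_A(x) = (x + 4)^4

Step 2 — compute geometric multiplicities via the rank-nullity identity g(λ) = n − rank(A − λI):
  rank(A − (-4)·I) = 1, so dim ker(A − (-4)·I) = n − 1 = 3

Summary:
  λ = -4: algebraic multiplicity = 4, geometric multiplicity = 3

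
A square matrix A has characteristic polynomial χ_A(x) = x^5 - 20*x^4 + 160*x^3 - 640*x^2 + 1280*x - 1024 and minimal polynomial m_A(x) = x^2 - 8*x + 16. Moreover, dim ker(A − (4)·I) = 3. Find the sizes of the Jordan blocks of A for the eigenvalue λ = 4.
Block sizes for λ = 4: [2, 2, 1]

Step 1 — from the characteristic polynomial, algebraic multiplicity of λ = 4 is 5. From dim ker(A − (4)·I) = 3, there are exactly 3 Jordan blocks for λ = 4.
Step 2 — from the minimal polynomial, the factor (x − 4)^2 tells us the largest block for λ = 4 has size 2.
Step 3 — with total size 5, 3 blocks, and largest block 2, the block sizes (in nonincreasing order) are [2, 2, 1].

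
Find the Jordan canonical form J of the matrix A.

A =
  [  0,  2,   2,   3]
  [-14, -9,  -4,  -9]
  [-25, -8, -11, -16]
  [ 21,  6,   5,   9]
J_3(-4) ⊕ J_1(1)

The characteristic polynomial is
  det(x·I − A) = x^4 + 11*x^3 + 36*x^2 + 16*x - 64 = (x - 1)*(x + 4)^3

Eigenvalues and multiplicities (the geometric multiplicity of λ is n − rank(A − λI), which equals the number of Jordan blocks for λ):
  λ = -4: algebraic multiplicity = 3, geometric multiplicity = 1
  λ = 1: algebraic multiplicity = 1, geometric multiplicity = 1

Determining the block sizes for each eigenvalue:
  λ = -4: one block (gm = 1), so the single block has size am = 3 → block sizes [3]
  λ = 1: one block (gm = 1), so the single block has size am = 1 → block sizes [1]

Assembling the blocks gives a Jordan form
J =
  [-4,  1,  0, 0]
  [ 0, -4,  1, 0]
  [ 0,  0, -4, 0]
  [ 0,  0,  0, 1]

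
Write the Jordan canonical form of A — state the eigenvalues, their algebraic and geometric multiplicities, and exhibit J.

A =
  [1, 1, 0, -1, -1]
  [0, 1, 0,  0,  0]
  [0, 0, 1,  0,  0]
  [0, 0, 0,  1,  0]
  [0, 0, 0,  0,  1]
J_2(1) ⊕ J_1(1) ⊕ J_1(1) ⊕ J_1(1)

The characteristic polynomial is
  det(x·I − A) = x^5 - 5*x^4 + 10*x^3 - 10*x^2 + 5*x - 1 = (x - 1)^5

Eigenvalues and multiplicities (the geometric multiplicity of λ is n − rank(A − λI), which equals the number of Jordan blocks for λ):
  λ = 1: algebraic multiplicity = 5, geometric multiplicity = 4

Determining the block sizes for each eigenvalue:
  λ = 1: 4 blocks summing to 5 forces exactly one block of size 2 and the rest size 1 → block sizes [2, 1, 1, 1]

Assembling the blocks gives a Jordan form
J =
  [1, 1, 0, 0, 0]
  [0, 1, 0, 0, 0]
  [0, 0, 1, 0, 0]
  [0, 0, 0, 1, 0]
  [0, 0, 0, 0, 1]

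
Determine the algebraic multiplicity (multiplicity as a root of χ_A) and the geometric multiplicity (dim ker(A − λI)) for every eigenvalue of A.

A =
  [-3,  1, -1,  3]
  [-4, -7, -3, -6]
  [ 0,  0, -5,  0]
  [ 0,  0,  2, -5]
λ = -5: alg = 4, geom = 2

Step 1 — factor the characteristic polynomial to read off the algebraic multiplicities:
  χ_A(x) = (x + 5)^4

Step 2 — compute geometric multiplicities via the rank-nullity identity g(λ) = n − rank(A − λI):
  rank(A − (-5)·I) = 2, so dim ker(A − (-5)·I) = n − 2 = 2

Summary:
  λ = -5: algebraic multiplicity = 4, geometric multiplicity = 2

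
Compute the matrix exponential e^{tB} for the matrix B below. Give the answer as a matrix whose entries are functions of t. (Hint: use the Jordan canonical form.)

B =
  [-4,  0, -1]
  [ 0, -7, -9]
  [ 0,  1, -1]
e^{tB} =
  [exp(-4*t), -t^2*exp(-4*t)/2, -3*t^2*exp(-4*t)/2 - t*exp(-4*t)]
  [0, -3*t*exp(-4*t) + exp(-4*t), -9*t*exp(-4*t)]
  [0, t*exp(-4*t), 3*t*exp(-4*t) + exp(-4*t)]

Strategy: write B = P · J · P⁻¹ where J is a Jordan canonical form, so e^{tB} = P · e^{tJ} · P⁻¹, and e^{tJ} can be computed block-by-block.

B has Jordan form
J =
  [-4,  1,  0]
  [ 0, -4,  1]
  [ 0,  0, -4]
(up to reordering of blocks).

Per-block formulas:
  For a 3×3 Jordan block J_3(-4): exp(t · J_3(-4)) = e^(-4t)·(I + t·N + (t^2/2)·N^2), where N is the 3×3 nilpotent shift.

After assembling e^{tJ} and conjugating by P, we get:

e^{tB} =
  [exp(-4*t), -t^2*exp(-4*t)/2, -3*t^2*exp(-4*t)/2 - t*exp(-4*t)]
  [0, -3*t*exp(-4*t) + exp(-4*t), -9*t*exp(-4*t)]
  [0, t*exp(-4*t), 3*t*exp(-4*t) + exp(-4*t)]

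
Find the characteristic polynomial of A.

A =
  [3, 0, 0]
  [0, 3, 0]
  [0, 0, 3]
x^3 - 9*x^2 + 27*x - 27

Expanding det(x·I − A) (e.g. by cofactor expansion or by noting that A is similar to its Jordan form J, which has the same characteristic polynomial as A) gives
  χ_A(x) = x^3 - 9*x^2 + 27*x - 27
which factors as (x - 3)^3. The eigenvalues (with algebraic multiplicities) are λ = 3 with multiplicity 3.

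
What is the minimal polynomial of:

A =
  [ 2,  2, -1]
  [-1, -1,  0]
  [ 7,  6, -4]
x^3 + 3*x^2 + 3*x + 1

The characteristic polynomial is χ_A(x) = (x + 1)^3, so the eigenvalues are known. The minimal polynomial is
  m_A(x) = Π_λ (x − λ)^{k_λ}
where k_λ is the size of the *largest* Jordan block for λ (equivalently, the smallest k with (A − λI)^k v = 0 for every generalised eigenvector v of λ).

  λ = -1: largest Jordan block has size 3, contributing (x + 1)^3

So m_A(x) = (x + 1)^3 = x^3 + 3*x^2 + 3*x + 1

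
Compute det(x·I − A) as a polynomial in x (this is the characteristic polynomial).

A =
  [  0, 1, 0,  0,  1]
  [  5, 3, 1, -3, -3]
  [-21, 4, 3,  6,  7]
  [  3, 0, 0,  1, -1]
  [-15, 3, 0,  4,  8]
x^5 - 15*x^4 + 90*x^3 - 270*x^2 + 405*x - 243

Expanding det(x·I − A) (e.g. by cofactor expansion or by noting that A is similar to its Jordan form J, which has the same characteristic polynomial as A) gives
  χ_A(x) = x^5 - 15*x^4 + 90*x^3 - 270*x^2 + 405*x - 243
which factors as (x - 3)^5. The eigenvalues (with algebraic multiplicities) are λ = 3 with multiplicity 5.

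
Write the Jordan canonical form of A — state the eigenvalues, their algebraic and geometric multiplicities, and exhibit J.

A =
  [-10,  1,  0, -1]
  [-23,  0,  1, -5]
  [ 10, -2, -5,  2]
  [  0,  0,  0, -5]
J_3(-5) ⊕ J_1(-5)

The characteristic polynomial is
  det(x·I − A) = x^4 + 20*x^3 + 150*x^2 + 500*x + 625 = (x + 5)^4

Eigenvalues and multiplicities (the geometric multiplicity of λ is n − rank(A − λI), which equals the number of Jordan blocks for λ):
  λ = -5: algebraic multiplicity = 4, geometric multiplicity = 2

Determining the block sizes for each eigenvalue:
  λ = -5: with am = 4 and gm = 2, the partition is not yet determined (e.g. several partitions of 4 into 2 parts exist). Let N = A − (-5)·I. Computing rank(N^1) = 2, rank(N^2) = 1, rank(N^3) = 0; the number of blocks of size ≥ j is rank(N^{j−1}) − rank(N^j), giving [2, 1, 1]. So we have 1 block(s) of size 3, 1 block(s) of size 1 → block sizes [3, 1]

Assembling the blocks gives a Jordan form
J =
  [-5,  1,  0,  0]
  [ 0, -5,  1,  0]
  [ 0,  0, -5,  0]
  [ 0,  0,  0, -5]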